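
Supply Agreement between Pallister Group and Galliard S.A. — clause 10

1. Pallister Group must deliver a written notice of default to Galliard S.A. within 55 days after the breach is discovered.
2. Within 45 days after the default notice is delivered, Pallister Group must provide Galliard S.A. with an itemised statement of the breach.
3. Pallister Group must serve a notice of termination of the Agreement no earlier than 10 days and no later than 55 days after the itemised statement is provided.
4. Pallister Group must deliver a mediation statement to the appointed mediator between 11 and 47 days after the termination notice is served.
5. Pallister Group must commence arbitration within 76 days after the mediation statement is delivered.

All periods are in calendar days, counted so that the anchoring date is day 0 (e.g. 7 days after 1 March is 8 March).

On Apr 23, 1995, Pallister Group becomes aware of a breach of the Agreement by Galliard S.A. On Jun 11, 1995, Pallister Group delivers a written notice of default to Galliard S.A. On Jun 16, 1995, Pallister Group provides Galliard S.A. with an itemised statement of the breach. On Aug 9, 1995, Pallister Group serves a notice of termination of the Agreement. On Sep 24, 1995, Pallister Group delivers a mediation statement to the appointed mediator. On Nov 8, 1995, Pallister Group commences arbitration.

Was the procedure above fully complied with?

Yes

(1) due by Apr 23, 1995 + 55 days = Jun 17, 1995; done Jun 11, 1995 — timely.
(2) due by Jun 11, 1995 + 45 days = Jul 26, 1995; completed Jun 16, 1995, before the deadline.
(3) the permitted window runs from Jun 16, 1995 + 10 = Jun 26, 1995 to Jun 16, 1995 + 55 = Aug 10, 1995; done Aug 9, 1995, which is between those dates.
(4) the permitted window runs from Aug 9, 1995 + 11 = Aug 20, 1995 to Aug 9, 1995 + 47 = Sep 25, 1995; done Sep 24, 1995 — within the window.
(5) due by Sep 24, 1995 + 76 days = Dec 9, 1995; Nov 8, 1995 is within that limit.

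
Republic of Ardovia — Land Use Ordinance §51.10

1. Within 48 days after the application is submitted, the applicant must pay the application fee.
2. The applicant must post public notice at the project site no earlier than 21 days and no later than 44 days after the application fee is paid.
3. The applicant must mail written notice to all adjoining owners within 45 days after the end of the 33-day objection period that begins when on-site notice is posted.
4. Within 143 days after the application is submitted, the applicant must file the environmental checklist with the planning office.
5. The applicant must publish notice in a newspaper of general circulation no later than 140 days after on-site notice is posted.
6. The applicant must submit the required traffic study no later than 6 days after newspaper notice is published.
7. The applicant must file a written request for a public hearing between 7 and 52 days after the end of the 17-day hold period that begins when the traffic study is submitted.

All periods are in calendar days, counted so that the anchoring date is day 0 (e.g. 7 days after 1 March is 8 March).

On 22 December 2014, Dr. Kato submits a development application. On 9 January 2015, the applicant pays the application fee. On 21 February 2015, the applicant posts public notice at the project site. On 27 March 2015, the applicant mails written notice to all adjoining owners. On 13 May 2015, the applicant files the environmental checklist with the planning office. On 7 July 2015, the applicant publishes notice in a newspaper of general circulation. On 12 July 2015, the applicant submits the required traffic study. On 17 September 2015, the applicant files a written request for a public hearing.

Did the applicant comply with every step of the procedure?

Yes

(1) due by 22 December 2014 + 48 days = 8 February 2015; 9 January 2015 is within that limit.
(2) the permitted window runs from 9 January 2015 + 21 = 30 January 2015 to 9 January 2015 + 44 = 22 February 2015; done 21 February 2015 — within the window.
(3) due by 26 March 2015 + 45 days = 10 May 2015; done 27 March 2015 — timely.
(4) due by 22 December 2014 + 143 days = 14 May 2015; done 13 May 2015 — timely.
(5) due by 21 February 2015 + 140 days = 11 July 2015; 7 July 2015 is within that limit.
(6) due by 7 July 2015 + 6 days = 13 July 2015; completed 12 July 2015, before the deadline.
(7) the permitted window runs from 29 July 2015 + 7 = 5 August 2015 to 29 July 2015 + 52 = 19 September 2015; done 17 September 2015 — within the window.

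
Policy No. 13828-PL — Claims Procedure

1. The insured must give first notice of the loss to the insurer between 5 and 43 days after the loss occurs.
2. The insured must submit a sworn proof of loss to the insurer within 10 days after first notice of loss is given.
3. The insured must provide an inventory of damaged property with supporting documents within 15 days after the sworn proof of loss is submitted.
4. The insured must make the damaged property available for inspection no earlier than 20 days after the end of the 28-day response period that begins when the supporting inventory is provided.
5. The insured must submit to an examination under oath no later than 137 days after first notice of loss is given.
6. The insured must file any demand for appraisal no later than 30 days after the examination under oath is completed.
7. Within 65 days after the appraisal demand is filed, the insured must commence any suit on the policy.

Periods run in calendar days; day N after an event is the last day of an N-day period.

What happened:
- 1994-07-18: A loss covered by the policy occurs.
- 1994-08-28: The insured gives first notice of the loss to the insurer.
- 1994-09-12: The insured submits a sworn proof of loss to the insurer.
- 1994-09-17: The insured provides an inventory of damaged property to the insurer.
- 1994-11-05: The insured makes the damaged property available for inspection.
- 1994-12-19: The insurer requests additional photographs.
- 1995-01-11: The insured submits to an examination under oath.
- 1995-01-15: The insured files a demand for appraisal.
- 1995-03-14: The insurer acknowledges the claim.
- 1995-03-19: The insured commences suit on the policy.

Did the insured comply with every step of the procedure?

Step 1: the window is 5–43 days after 1994-07-18 (when the loss occurs), so 1994-07-23 through 1994-08-30; done 1994-08-28, which is between those dates.
Step 2: 10 days after 1994-08-28 (when first notice of loss is given) is 1994-09-07; 1994-09-12 misses that deadline by 5 days.

No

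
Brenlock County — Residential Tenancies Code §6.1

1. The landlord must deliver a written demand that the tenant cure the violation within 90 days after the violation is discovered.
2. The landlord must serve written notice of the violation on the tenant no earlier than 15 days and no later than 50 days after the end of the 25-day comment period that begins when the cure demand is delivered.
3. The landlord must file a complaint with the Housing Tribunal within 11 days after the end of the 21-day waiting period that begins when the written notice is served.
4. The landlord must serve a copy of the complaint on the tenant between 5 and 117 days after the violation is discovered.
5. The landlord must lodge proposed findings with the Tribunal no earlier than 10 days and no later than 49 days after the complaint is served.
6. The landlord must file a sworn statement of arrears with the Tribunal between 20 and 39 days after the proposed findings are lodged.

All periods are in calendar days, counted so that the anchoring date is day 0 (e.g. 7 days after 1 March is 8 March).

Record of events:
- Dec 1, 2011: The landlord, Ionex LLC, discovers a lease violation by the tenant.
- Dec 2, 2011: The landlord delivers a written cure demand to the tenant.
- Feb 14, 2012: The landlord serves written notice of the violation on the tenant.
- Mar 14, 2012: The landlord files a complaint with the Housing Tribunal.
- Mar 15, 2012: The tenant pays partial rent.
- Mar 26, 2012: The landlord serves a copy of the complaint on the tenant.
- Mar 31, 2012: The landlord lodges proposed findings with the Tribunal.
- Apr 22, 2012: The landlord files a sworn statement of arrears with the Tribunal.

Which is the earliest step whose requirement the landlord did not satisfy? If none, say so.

Step 5

Step 1 — counting 90 days from Dec 1, 2011 (when the violation is discovered) gives a deadline of Feb 29, 2012; completed Dec 2, 2011, before the deadline.
Step 2 — 15 and 50 days from Dec 27, 2011 (end of the 25-day comment period, which began when the cure demand is delivered on Dec 2, 2011) are Jan 11, 2012 and Feb 15, 2012 respectively; done Feb 14, 2012 — within the window.
Step 3 — counting 11 days from Mar 6, 2012 (end of the 21-day waiting period, which began when the written notice is served on Feb 14, 2012) gives a deadline of Mar 17, 2012; done Mar 14, 2012 — timely.
Step 4 — 5 and 117 days from Dec 1, 2011 (when the violation is discovered) are Dec 6, 2011 and Mar 27, 2012 respectively; done Mar 26, 2012, which is between those dates.
Step 5 — 10 and 49 days from Mar 26, 2012 (when the complaint is served) are Apr 5, 2012 and May 14, 2012 respectively; done Mar 31, 2012 — 5 days before the window opened.
That is the first point of non-compliance.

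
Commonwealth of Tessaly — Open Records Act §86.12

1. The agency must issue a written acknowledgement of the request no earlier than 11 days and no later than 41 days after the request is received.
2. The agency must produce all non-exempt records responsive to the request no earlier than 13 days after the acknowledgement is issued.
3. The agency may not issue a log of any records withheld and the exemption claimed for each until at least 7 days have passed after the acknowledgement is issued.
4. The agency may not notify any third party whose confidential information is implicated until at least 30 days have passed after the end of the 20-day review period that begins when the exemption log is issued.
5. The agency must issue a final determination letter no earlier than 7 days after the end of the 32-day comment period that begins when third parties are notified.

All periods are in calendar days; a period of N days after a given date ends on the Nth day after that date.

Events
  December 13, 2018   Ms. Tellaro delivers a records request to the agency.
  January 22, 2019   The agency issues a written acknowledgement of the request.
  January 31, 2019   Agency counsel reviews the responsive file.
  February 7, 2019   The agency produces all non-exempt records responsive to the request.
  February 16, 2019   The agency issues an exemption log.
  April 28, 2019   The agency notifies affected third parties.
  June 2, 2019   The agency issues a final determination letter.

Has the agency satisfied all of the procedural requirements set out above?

Step 1: the window is 11–41 days after December 13, 2018 (when the request is received), so December 24, 2018 through January 23, 2019; done January 22, 2019 — within the window.
Step 2: the earliest permitted date is 13 days after January 22, 2019 (when the acknowledgement is issued), i.e. February 4, 2019; done February 7, 2019 — permitted.
Step 3: the earliest permitted date is 7 days after January 22, 2019 (when the acknowledgement is issued), i.e. January 29, 2019; February 16, 2019 is on or after that date.
Step 4: the earliest permitted date is 30 days after March 8, 2019 (end of the 20-day review period, which began when the exemption log is issued on February 16, 2019), i.e. April 7, 2019; done April 28, 2019 — permitted.
Step 5: the earliest permitted date is 7 days after May 30, 2019 (end of the 32-day comment period, which began when third parties are notified on April 28, 2019), i.e. June 6, 2019; acted on June 2, 2019, 4 days prematurely.
That is the first point of non-compliance.

No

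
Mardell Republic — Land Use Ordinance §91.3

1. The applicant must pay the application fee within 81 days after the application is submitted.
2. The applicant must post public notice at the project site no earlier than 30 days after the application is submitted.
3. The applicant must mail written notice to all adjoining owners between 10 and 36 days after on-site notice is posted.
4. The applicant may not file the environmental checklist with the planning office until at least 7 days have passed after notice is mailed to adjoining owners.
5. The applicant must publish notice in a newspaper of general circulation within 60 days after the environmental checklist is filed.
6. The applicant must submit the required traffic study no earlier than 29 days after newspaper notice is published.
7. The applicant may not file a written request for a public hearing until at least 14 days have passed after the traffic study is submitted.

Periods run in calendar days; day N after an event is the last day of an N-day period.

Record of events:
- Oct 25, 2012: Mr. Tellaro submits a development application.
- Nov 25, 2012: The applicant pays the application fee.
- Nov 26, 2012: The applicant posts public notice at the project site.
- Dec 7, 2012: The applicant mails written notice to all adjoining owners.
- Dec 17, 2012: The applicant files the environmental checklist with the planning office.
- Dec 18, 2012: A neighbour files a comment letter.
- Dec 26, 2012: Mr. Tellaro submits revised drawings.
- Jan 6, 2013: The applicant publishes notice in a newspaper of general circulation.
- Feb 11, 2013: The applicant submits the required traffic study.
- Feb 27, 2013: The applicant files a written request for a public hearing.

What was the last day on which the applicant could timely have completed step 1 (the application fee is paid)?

Jan 14, 2013

Step 1 runs from Oct 25, 2012, when the application is submitted. 81 days after Oct 25, 2012 is Jan 14, 2013.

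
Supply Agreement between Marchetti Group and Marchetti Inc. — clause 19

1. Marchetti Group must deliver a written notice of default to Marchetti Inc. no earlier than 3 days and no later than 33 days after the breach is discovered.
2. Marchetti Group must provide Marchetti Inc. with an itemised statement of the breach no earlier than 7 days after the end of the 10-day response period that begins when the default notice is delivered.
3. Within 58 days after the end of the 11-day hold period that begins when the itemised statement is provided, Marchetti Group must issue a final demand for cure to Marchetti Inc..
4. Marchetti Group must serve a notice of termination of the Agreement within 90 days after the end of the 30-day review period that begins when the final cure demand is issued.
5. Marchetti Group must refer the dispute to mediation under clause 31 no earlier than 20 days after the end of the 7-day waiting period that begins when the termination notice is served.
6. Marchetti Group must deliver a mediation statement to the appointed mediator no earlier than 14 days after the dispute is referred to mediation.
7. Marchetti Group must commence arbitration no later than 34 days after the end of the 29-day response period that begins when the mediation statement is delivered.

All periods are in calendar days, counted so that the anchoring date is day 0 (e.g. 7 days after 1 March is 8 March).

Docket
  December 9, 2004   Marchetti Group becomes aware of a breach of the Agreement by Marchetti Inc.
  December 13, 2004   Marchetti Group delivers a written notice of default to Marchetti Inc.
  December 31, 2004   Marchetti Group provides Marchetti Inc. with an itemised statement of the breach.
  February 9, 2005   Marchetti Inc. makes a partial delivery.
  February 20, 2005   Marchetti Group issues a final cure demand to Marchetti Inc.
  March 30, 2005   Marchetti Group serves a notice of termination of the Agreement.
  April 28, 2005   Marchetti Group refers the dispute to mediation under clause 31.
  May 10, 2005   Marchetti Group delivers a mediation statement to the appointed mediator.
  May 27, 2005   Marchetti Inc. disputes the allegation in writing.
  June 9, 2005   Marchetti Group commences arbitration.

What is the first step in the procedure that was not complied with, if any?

Step 6

Step 1 — 3 and 33 days from December 9, 2004 (when the breach is discovered) are December 12, 2004 and January 11, 2005 respectively; done December 13, 2004, which is between those dates.
Step 2 — must wait 7 days from December 23, 2004 (end of the 10-day response period, which began when the default notice is delivered on December 13, 2004), so not before December 30, 2004; done December 31, 2004, after the minimum wait.
Step 3 — counting 58 days from January 11, 2005 (end of the 11-day hold period, which began when the itemised statement is provided on December 31, 2004) gives a deadline of March 10, 2005; completed February 20, 2005, before the deadline.
Step 4 — counting 90 days from March 22, 2005 (end of the 30-day review period, which began when the final cure demand is issued on February 20, 2005) gives a deadline of June 20, 2005; completed March 30, 2005, before the deadline.
Step 5 — must wait 20 days from April 6, 2005 (end of the 7-day waiting period, which began when the termination notice is served on March 30, 2005), so not before April 26, 2005; done April 28, 2005, after the minimum wait.
Step 6 — must wait 14 days from April 28, 2005 (when the dispute is referred to mediation), so not before May 12, 2005; done May 10, 2005 — 2 days too early.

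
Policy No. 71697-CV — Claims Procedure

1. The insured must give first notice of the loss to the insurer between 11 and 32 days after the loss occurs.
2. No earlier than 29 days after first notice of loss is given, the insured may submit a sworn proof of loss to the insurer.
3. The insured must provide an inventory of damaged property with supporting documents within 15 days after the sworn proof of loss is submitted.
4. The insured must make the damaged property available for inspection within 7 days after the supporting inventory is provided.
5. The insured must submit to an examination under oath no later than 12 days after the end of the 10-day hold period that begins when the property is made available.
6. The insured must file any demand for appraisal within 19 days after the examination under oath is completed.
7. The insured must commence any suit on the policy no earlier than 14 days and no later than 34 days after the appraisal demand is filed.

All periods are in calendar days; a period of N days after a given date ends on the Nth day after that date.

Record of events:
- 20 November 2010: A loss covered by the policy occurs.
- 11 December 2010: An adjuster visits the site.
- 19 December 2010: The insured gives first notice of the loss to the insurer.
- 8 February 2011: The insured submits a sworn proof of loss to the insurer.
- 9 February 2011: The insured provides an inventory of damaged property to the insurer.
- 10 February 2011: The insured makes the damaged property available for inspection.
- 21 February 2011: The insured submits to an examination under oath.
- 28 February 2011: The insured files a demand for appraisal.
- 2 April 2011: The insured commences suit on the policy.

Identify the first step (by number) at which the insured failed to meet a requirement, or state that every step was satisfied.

None — every step was satisfied

(1) the permitted window runs from 20 November 2010 + 11 = 1 December 2010 to 20 November 2010 + 32 = 22 December 2010; done 19 December 2010 — within the window.
(2) permitted from 19 December 2010 + 29 days = 17 January 2011 onward; done 8 February 2011 — permitted.
(3) due by 8 February 2011 + 15 days = 23 February 2011; done 9 February 2011 — timely.
(4) due by 9 February 2011 + 7 days = 16 February 2011; completed 10 February 2011, before the deadline.
(5) due by 20 February 2011 + 12 days = 4 March 2011; completed 21 February 2011, before the deadline.
(6) due by 21 February 2011 + 19 days = 12 March 2011; done 28 February 2011 — timely.
(7) the permitted window runs from 28 February 2011 + 14 = 14 March 2011 to 28 February 2011 + 34 = 3 April 2011; done 2 April 2011 — within the window.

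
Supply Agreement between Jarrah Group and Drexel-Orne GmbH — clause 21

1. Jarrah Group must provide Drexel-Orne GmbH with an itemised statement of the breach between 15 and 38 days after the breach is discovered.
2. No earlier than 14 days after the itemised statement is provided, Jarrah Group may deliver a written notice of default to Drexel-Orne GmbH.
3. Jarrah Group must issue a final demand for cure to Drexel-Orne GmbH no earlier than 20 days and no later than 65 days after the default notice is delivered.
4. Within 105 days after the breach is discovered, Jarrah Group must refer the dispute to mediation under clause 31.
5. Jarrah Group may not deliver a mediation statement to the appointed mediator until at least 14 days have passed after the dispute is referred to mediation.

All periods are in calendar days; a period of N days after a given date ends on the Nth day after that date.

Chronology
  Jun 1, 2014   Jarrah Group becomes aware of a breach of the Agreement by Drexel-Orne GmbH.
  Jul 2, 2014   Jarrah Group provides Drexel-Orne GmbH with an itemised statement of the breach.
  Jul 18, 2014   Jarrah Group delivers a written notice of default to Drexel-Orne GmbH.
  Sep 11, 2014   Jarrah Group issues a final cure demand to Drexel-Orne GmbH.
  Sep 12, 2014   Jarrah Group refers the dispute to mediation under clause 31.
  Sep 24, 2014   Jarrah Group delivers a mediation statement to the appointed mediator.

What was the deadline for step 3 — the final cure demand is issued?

Sep 21, 2014

Step 3 runs from Jul 18, 2014, when the default notice is delivered. The window is 20–65 days after Jul 18, 2014; it closes on Sep 21, 2014.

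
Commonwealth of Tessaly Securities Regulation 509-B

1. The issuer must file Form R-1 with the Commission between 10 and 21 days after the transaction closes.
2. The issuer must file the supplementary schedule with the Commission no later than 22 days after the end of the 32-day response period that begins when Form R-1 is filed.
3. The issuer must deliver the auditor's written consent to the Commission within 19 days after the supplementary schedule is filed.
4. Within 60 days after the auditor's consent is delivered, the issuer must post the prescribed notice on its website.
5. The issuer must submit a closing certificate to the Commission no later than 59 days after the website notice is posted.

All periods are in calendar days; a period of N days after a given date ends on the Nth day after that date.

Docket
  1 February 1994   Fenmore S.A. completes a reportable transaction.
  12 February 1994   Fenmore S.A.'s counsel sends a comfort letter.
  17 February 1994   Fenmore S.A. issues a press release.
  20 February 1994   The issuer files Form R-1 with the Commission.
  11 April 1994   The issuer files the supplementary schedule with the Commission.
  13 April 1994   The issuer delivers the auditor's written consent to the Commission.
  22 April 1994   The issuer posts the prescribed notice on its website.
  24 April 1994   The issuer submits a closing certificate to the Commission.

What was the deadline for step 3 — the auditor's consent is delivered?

Step 3 runs from 11 April 1994, when the supplementary schedule is filed. 19 days after 11 April 1994 is 30 April 1994.

30 April 1994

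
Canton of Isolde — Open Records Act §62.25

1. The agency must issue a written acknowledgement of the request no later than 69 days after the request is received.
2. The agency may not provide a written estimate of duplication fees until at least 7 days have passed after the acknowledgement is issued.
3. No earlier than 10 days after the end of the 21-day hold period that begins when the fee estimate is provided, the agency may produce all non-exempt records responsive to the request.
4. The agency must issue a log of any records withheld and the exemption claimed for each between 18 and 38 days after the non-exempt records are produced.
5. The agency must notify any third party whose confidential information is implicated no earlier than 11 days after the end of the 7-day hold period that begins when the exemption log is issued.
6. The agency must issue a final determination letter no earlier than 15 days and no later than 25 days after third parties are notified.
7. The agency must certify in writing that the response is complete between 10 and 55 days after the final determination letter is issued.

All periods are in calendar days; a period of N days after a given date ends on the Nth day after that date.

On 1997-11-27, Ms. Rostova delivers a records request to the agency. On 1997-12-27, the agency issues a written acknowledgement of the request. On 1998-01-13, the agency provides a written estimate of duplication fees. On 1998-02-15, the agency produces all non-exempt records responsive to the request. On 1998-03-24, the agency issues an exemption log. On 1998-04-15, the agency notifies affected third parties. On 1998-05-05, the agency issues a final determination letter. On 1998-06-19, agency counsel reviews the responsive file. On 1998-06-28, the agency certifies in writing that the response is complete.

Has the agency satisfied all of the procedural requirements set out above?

Yes

(1) due by 1997-11-27 + 69 days = 1998-02-04; 1997-12-27 is within that limit.
(2) permitted from 1997-12-27 + 7 days = 1998-01-03 onward; done 1998-01-13 — permitted.
(3) permitted from 1998-02-03 + 10 days = 1998-02-13 onward; done 1998-02-15, after the minimum wait.
(4) the permitted window runs from 1998-02-15 + 18 = 1998-03-05 to 1998-02-15 + 38 = 1998-03-25; 1998-03-24 falls inside that range.
(5) permitted from 1998-03-31 + 11 days = 1998-04-11 onward; done 1998-04-15, after the minimum wait.
(6) the permitted window runs from 1998-04-15 + 15 = 1998-04-30 to 1998-04-15 + 25 = 1998-05-10; 1998-05-05 falls inside that range.
(7) the permitted window runs from 1998-05-05 + 10 = 1998-05-15 to 1998-05-05 + 55 = 1998-06-29; done 1998-06-28 — within the window.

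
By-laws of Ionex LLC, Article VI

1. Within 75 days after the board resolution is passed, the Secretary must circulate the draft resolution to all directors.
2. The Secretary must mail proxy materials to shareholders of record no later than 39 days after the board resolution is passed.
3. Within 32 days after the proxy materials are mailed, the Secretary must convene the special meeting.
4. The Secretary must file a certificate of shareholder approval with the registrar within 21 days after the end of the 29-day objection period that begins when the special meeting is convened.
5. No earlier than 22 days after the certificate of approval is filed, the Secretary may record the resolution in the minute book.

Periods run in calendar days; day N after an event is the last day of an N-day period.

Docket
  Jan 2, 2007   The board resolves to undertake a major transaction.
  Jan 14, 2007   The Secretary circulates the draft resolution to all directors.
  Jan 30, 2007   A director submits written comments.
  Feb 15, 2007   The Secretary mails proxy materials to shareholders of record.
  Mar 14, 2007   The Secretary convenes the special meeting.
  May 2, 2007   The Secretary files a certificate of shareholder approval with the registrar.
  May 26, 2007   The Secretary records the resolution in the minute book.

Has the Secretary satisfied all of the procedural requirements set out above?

Step 1: 75 days after Jan 2, 2007 (when the board resolution is passed) is Mar 18, 2007; Jan 14, 2007 is within that limit.
Step 2: 39 days after Jan 2, 2007 (when the board resolution is passed) is Feb 10, 2007; not done until Feb 15, 2007, 5 days after the deadline.
That is the first point of non-compliance.

No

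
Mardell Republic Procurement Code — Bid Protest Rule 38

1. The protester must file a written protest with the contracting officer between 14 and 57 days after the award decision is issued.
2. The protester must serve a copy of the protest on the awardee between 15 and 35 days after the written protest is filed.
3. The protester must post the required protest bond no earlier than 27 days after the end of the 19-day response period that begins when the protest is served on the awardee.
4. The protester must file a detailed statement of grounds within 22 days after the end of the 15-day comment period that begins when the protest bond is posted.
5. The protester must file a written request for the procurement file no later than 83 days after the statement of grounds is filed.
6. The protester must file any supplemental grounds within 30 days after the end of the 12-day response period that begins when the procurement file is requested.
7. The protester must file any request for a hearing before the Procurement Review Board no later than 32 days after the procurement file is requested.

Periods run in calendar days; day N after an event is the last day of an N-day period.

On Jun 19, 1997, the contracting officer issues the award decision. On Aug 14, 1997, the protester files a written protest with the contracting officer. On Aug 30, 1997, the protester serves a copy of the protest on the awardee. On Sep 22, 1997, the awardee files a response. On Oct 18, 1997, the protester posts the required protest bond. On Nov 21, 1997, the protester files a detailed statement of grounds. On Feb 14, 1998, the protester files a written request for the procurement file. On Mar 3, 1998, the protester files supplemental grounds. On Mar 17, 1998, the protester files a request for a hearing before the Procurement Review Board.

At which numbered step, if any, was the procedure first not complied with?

(1) the permitted window runs from Jun 19, 1997 + 14 = Jul 3, 1997 to Jun 19, 1997 + 57 = Aug 15, 1997; done Aug 14, 1997, which is between those dates.
(2) the permitted window runs from Aug 14, 1997 + 15 = Aug 29, 1997 to Aug 14, 1997 + 35 = Sep 18, 1997; Aug 30, 1997 falls inside that range.
(3) permitted from Sep 18, 1997 + 27 days = Oct 15, 1997 onward; Oct 18, 1997 is on or after that date.
(4) due by Nov 2, 1997 + 22 days = Nov 24, 1997; Nov 21, 1997 is within that limit.
(5) due by Nov 21, 1997 + 83 days = Feb 12, 1998; done Feb 14, 1998 — 2 days late.
Later steps need not be reached.

Step 5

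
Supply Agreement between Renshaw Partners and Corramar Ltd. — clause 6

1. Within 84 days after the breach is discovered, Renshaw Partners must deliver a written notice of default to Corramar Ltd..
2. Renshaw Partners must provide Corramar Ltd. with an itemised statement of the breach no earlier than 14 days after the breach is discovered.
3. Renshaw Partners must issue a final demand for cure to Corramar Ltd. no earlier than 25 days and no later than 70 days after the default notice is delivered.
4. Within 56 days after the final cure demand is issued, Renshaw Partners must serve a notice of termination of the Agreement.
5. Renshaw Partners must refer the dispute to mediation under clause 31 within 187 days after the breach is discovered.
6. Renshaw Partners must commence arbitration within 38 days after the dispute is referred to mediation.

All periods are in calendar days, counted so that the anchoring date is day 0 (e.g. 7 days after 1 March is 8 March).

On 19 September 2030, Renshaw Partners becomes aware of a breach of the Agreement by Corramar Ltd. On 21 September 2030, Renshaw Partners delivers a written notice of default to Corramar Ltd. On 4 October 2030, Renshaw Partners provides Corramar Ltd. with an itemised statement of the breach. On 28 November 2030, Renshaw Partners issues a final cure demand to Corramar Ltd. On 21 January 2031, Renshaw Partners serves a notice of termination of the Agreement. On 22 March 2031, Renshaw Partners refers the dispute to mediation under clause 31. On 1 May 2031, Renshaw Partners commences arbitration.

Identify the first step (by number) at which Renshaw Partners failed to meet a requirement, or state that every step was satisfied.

Step 6

Step 1: 84 days after 19 September 2030 (when the breach is discovered) is 12 December 2030; completed 21 September 2030, before the deadline.
Step 2: the earliest permitted date is 14 days after 19 September 2030 (when the breach is discovered), i.e. 3 October 2030; done 4 October 2030, after the minimum wait.
Step 3: the window is 25–70 days after 21 September 2030 (when the default notice is delivered), so 16 October 2030 through 30 November 2030; 28 November 2030 falls inside that range.
Step 4: 56 days after 28 November 2030 (when the final cure demand is issued) is 23 January 2031; completed 21 January 2031, before the deadline.
Step 5: 187 days after 19 September 2030 (when the breach is discovered) is 25 March 2031; completed 22 March 2031, before the deadline.
Step 6: 38 days after 22 March 2031 (when the dispute is referred to mediation) is 29 April 2031; not done until 1 May 2031, 2 days after the deadline.
That is the first point of non-compliance.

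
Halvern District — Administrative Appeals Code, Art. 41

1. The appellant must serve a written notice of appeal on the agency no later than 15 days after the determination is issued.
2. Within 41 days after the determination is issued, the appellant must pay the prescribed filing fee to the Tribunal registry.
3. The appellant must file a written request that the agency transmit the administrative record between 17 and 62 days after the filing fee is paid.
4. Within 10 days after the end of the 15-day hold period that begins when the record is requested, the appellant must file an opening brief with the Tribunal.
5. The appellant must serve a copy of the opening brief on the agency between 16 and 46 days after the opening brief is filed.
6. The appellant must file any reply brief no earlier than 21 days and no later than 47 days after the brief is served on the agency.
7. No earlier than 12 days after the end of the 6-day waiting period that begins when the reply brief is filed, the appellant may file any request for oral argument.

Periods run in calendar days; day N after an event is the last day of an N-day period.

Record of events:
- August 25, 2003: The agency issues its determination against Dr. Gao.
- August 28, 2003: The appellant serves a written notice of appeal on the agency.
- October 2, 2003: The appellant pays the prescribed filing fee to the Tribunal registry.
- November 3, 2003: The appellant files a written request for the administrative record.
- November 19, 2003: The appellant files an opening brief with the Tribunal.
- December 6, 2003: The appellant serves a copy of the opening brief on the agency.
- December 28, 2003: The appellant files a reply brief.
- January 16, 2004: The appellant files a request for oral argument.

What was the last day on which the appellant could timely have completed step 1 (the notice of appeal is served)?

Step 1 runs from August 25, 2003, when the determination is issued. 15 days after August 25, 2003 is September 9, 2003.

September 9, 2003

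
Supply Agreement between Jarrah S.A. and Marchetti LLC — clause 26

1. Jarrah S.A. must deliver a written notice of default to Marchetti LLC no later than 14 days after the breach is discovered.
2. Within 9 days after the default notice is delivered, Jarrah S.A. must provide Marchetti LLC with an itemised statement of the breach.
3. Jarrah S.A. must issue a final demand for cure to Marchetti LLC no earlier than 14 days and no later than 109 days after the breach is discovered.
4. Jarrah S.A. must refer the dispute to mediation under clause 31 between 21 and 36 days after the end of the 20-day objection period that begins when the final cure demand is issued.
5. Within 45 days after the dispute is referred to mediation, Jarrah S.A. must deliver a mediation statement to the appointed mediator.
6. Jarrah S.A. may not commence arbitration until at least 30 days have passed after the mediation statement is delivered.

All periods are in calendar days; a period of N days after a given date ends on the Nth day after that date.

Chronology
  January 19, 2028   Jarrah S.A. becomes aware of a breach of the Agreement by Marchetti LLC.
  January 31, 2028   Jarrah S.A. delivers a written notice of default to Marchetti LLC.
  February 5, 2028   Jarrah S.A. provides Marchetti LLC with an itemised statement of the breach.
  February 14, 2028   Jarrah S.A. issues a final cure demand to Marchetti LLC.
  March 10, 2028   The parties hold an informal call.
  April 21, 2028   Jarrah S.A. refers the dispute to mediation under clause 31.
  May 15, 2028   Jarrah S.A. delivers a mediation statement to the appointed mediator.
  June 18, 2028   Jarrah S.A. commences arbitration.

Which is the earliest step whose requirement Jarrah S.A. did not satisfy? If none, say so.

Step 4

(1) due by January 19, 2028 + 14 days = February 2, 2028; January 31, 2028 is within that limit.
(2) due by January 31, 2028 + 9 days = February 9, 2028; February 5, 2028 is within that limit.
(3) the permitted window runs from January 19, 2028 + 14 = February 2, 2028 to January 19, 2028 + 109 = May 7, 2028; February 14, 2028 falls inside that range.
(4) the permitted window runs from March 5, 2028 + 21 = March 26, 2028 to March 5, 2028 + 36 = April 10, 2028; done April 21, 2028 — 11 days after the window closed.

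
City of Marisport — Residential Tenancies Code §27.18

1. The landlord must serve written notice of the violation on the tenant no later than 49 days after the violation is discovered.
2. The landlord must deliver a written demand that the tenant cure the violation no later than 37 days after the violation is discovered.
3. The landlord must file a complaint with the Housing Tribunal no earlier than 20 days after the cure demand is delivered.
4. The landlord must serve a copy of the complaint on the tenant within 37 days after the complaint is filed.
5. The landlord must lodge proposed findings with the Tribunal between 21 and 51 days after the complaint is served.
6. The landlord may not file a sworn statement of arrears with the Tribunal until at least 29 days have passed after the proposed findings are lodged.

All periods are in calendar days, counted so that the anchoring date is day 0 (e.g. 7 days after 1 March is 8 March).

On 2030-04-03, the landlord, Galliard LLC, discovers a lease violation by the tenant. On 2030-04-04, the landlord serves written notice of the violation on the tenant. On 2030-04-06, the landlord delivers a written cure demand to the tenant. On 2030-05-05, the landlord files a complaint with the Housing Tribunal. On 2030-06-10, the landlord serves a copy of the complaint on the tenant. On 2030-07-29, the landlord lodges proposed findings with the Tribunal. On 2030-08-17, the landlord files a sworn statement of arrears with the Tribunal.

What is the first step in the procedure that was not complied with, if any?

Step 1: 49 days after 2030-04-03 (when the violation is discovered) is 2030-05-22; 2030-04-04 is within that limit.
Step 2: 37 days after 2030-04-03 (when the violation is discovered) is 2030-05-10; done 2030-04-06 — timely.
Step 3: the earliest permitted date is 20 days after 2030-04-06 (when the cure demand is delivered), i.e. 2030-04-26; 2030-05-05 is on or after that date.
Step 4: 37 days after 2030-05-05 (when the complaint is filed) is 2030-06-11; 2030-06-10 is within that limit.
Step 5: the window is 21–51 days after 2030-06-10 (when the complaint is served), so 2030-07-01 through 2030-07-31; done 2030-07-29 — within the window.
Step 6: the earliest permitted date is 29 days after 2030-07-29 (when the proposed findings are lodged), i.e. 2030-08-27; done 2030-08-17 — 10 days too early.

Step 6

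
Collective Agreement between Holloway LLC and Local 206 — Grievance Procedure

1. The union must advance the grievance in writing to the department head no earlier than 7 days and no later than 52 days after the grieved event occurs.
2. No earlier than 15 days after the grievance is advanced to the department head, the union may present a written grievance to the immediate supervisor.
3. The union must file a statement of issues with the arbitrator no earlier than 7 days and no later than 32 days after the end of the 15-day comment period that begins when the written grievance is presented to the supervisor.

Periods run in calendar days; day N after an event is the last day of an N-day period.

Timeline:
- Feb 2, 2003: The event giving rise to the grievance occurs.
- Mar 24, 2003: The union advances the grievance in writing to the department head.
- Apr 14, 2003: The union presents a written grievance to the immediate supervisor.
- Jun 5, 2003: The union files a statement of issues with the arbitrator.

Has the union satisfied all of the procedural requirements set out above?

No

Step 1 — 7 and 52 days from Feb 2, 2003 (when the grieved event occurs) are Feb 9, 2003 and Mar 26, 2003 respectively; Mar 24, 2003 falls inside that range.
Step 2 — must wait 15 days from Mar 24, 2003 (when the grievance is advanced to the department head), so not before Apr 8, 2003; Apr 14, 2003 is on or after that date.
Step 3 — 7 and 32 days from Apr 29, 2003 (end of the 15-day comment period, which began when the written grievance is presented to the supervisor on Apr 14, 2003) are May 6, 2003 and May 31, 2003 respectively; done Jun 5, 2003 — 5 days after the window closed.
Later steps need not be reached.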